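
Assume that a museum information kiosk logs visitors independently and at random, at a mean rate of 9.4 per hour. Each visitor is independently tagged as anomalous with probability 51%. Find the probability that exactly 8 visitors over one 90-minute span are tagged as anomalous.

Thinning: the visitors that are tagged as anomalous themselves form a Poisson process with rate 0.51 × 9.4 = 4.794 per hour.
Over the interval, μ = 4.794 × 1.5 = 7.191 (a 90-minute span = 1.5 hours).
P(N = 8) = e^(−7.191) · 7.191^8/8! ≈ 0.1336.

0.1336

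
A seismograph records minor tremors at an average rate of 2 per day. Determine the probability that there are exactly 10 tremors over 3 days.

Over the interval, μ = 2 × 3 = 6 (3 days).
P(N = 10) = e^(−μ) μ^10/10! = e^(−6) · 6^10/3628800 ≈ 0.0413.

0.0413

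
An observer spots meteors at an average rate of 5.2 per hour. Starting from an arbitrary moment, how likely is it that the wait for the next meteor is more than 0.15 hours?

0.4584

The wait for the next event is exponential with rate λ = 5.2 per hour.
P(T > 0.15) = e^(−λt) = e^(−5.2 × 0.15) = e^(−0.78) ≈ 0.4584.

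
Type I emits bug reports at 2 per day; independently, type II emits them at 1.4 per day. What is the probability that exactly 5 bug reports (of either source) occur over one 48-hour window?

Independent Poisson processes superpose: combined rate λ = 2 + 1.4 = 3.4 per day.
Over the interval, μ = 3.4 × 2 = 6.8 (a 48-hour window = 2 days).
P(N = 5) = e^(−6.8) · 6.8^5/5! ≈ 0.1349.

0.1349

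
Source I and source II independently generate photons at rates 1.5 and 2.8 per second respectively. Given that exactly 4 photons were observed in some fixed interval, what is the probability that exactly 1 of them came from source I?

0.3853

Given the total, each event is independently from source I with probability p = λ_I/(λ_I+λ_II) = 1.5/4.3 ≈ 0.3488.
So K ~ Binomial(4, 1.5/4.3): P(K = 1) = C(4,1) · (1.5/4.3)^1 · (2.8/4.3)^3 ≈ 0.3853.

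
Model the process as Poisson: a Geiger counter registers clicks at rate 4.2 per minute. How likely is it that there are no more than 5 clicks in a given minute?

With mean μ = 4.2 per minute,
P(N ≤ 5) = Σ_{j=0}^{5} e^(−μ) μ^j/j! ≈ 0.7531.

0.7531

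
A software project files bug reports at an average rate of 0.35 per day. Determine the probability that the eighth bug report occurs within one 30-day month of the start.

0.8215

Over the interval, μ = 0.35 × 30 = 10.5 (a 30-day month = 30 days).
The eighth arrival falls in the interval iff at least 8 events occur there: P(S_8 ≤ t) = P(N ≥ 8) = 1 − P(N ≤ 7) ≈ 0.8215.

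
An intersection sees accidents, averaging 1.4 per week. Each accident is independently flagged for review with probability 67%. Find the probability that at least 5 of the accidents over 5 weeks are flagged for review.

0.5035

Thinning: the accidents that are flagged for review themselves form a Poisson process with rate 0.67 × 1.4 = 0.938 per week.
Over the interval, μ = 0.938 × 5 = 4.69 (5 weeks).
P(N ≥ 5) = 1 − P(N ≤ 4) ≈ 0.5035.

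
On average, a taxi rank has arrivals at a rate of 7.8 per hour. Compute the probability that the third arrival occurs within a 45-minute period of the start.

Over the interval, μ = 7.8 × 0.75 = 5.85 (a 45-minute period = 0.75 hours).
The third arrival falls in the interval iff at least 3 events occur there: P(S_3 ≤ t) = P(N ≥ 3) = 1 − P(N ≤ 2) ≈ 0.9310.

0.9310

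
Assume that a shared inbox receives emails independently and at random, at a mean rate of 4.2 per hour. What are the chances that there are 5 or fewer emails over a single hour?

With mean μ = 4.2 per hour,
P(N ≤ 5) = Σ_{j=0}^{5} e^(−μ) μ^j/j! ≈ 0.7531.

0.7531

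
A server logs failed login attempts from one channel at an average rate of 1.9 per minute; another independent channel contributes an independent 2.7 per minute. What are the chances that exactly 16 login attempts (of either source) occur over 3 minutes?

Independent Poisson processes superpose: combined rate λ = 1.9 + 2.7 = 4.6 per minute.
Over the interval, μ = 4.6 × 3 = 13.8 (3 minutes).
P(N = 16) = e^(−13.8) · 13.8^16/16! ≈ 0.0840.

0.0840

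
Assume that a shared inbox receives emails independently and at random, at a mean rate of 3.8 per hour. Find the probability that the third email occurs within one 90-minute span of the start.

Over the interval, μ = 3.8 × 1.5 = 5.7 (a 90-minute span = 1.5 hours).
The third arrival falls in the interval iff at least 3 events occur there: P(S_3 ≤ t) = P(N ≥ 3) = 1 − P(N ≤ 2) ≈ 0.9232.

0.9232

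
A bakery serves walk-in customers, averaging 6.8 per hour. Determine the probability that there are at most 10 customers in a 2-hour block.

0.2037

Over the interval, μ = 6.8 × 2 = 13.6 (a 2-hour block = 2 hours).
P(N ≤ 10) = Σ_{j=0}^{10} e^(−μ) μ^j/j! ≈ 0.2037.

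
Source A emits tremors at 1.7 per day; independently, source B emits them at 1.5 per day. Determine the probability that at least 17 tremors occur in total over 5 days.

0.4340

Independent Poisson processes superpose: combined rate λ = 1.7 + 1.5 = 3.2 per day.
Over the interval, μ = 3.2 × 5 = 16 (5 days).
P(N ≥ 17) = 1 − P(N ≤ 16) ≈ 0.4340.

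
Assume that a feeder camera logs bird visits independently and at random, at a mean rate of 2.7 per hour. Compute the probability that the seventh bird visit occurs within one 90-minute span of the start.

0.1159

Over the interval, μ = 2.7 × 1.5 = 4.05 (a 90-minute span = 1.5 hours).
The seventh arrival falls in the interval iff at least 7 events occur there: P(S_7 ≤ t) = P(N ≥ 7) = 1 − P(N ≤ 6) ≈ 0.1159.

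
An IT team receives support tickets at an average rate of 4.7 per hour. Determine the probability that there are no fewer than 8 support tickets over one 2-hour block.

Over the interval, μ = 4.7 × 2 = 9.4 (a 2-hour block = 2 hours).
P(N ≥ 8) = 1 − P(N ≤ 7) = 1 − Σ_{j=0}^{7} e^(−μ) μ^j/j! ≈ 0.7208.

0.7208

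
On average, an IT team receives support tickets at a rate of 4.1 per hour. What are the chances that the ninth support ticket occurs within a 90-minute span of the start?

Over the interval, μ = 4.1 × 1.5 = 6.15 (a 90-minute span = 1.5 hours).
The ninth arrival falls in the interval iff at least 9 events occur there: P(S_9 ≤ t) = P(N ≥ 9) = 1 − P(N ≤ 8) ≈ 0.1686.

0.1686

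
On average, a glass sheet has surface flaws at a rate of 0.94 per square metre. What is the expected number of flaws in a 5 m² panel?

E[N] = λt = 0.94 × 5 = 4.7 (a 5 m² panel = 5 square metres).

4.7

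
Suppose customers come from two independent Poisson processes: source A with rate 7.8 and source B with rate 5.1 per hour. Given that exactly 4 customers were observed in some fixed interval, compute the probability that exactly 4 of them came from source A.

Given the total, each event is independently from source A with probability p = λ_A/(λ_A+λ_B) = 7.8/12.9 ≈ 0.6047.
So K ~ Binomial(4, 7.8/12.9): P(K = 4) = C(4,4) · (7.8/12.9)^4 · (5.1/12.9)^0 ≈ 0.1337.

0.1337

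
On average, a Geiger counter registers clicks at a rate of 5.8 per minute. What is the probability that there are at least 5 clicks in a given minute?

0.6873

With mean μ = 5.8 per minute,
P(N ≥ 5) = 1 − P(N ≤ 4) = 1 − Σ_{j=0}^{4} e^(−μ) μ^j/j! ≈ 0.6873.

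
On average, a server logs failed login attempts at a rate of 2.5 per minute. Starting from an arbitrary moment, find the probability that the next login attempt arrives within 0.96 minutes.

0.9093

Inter-arrival times are exponential with rate λ = 2.5 per minute.
P(T ≤ 0.96) = 1 − e^(−λt) = 1 − e^(−2.5 × 0.96) = 1 − e^(−2.4) ≈ 0.9093.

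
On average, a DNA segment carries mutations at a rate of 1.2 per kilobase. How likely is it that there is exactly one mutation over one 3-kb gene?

0.0984

Over the interval, μ = 1.2 × 3 = 3.6 (a 3-kb gene = 3 kilobases).
P(N = 1) = e^(−μ) μ^1/1! = e^(−3.6) · 3.6^1/1 ≈ 0.0984.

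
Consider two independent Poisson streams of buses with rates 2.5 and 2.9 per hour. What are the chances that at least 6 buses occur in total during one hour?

Independent Poisson processes superpose: combined rate λ = 2.5 + 2.9 = 5.4 per hour.
So μ = 5.4.
P(N ≥ 6) = 1 − P(N ≤ 5) ≈ 0.4539.

0.4539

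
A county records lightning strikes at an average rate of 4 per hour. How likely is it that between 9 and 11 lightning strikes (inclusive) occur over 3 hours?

0.3066

Over the interval, μ = 4 × 3 = 12 (3 hours).
P(9 ≤ N ≤ 11) = Σ_{j=9}^{11} e^(−12) · 12^j/j! ≈ 0.3066.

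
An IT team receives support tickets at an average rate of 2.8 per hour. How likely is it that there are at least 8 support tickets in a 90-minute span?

Over the interval, μ = 2.8 × 1.5 = 4.2 (a 90-minute span = 1.5 hours).
P(N ≥ 8) = 1 − P(N ≤ 7) = 1 − Σ_{j=0}^{7} e^(−μ) μ^j/j! ≈ 0.0639.

0.0639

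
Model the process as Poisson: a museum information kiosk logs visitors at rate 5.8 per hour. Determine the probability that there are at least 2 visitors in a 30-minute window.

Over the interval, μ = 5.8 × 0.5 = 2.9 (a 30-minute window = 0.5 hours).
P(N ≥ 2) = 1 − P(N ≤ 1) = 1 − Σ_{j=0}^{1} e^(−μ) μ^j/j! ≈ 0.7854.

0.7854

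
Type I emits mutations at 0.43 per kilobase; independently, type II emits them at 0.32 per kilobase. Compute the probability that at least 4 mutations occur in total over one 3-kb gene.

0.1906

Independent Poisson processes superpose: combined rate λ = 0.43 + 0.32 = 0.75 per kilobase.
Over the interval, μ = 0.75 × 3 = 2.25 (a 3-kb gene = 3 kilobases).
P(N ≥ 4) = 1 − P(N ≤ 3) ≈ 0.1906.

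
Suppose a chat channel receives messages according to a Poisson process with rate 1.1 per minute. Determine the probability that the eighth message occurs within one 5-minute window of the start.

0.1905

Over the interval, μ = 1.1 × 5 = 5.5 (a 5-minute window = 5 minutes).
The eighth arrival falls in the interval iff at least 8 events occur there: P(S_8 ≤ t) = P(N ≥ 8) = 1 − P(N ≤ 7) ≈ 0.1905.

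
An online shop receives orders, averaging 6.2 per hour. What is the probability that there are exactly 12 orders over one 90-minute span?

Over the interval, μ = 6.2 × 1.5 = 9.3 (a 90-minute span = 1.5 hours).
P(N = 12) = e^(−μ) μ^12/12! = e^(−9.3) · 9.3^12/479001600 ≈ 0.0799.

0.0799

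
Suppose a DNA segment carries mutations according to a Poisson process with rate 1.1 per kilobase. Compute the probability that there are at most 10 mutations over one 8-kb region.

0.7294

Over the interval, μ = 1.1 × 8 = 8.8 (an 8-kb region = 8 kilobases).
P(N ≤ 10) = Σ_{j=0}^{10} e^(−μ) μ^j/j! ≈ 0.7294.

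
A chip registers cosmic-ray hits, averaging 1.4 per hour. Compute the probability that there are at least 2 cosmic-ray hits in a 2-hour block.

Over the interval, μ = 1.4 × 2 = 2.8 (a 2-hour block = 2 hours).
P(N ≥ 2) = 1 − P(N ≤ 1) = 1 − Σ_{j=0}^{1} e^(−μ) μ^j/j! ≈ 0.7689.

0.7689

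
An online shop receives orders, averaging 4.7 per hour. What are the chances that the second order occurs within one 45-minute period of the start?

Over the interval, μ = 4.7 × 0.75 = 3.525 (a 45-minute period = 0.75 hours).
The second arrival falls in the interval iff at least 2 events occur there: P(S_2 ≤ t) = P(N ≥ 2) = 1 − P(N ≤ 1) ≈ 0.8667.

0.8667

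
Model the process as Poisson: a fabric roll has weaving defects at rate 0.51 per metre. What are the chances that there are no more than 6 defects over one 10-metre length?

Over the interval, μ = 0.51 × 10 = 5.1 (a 10-metre length = 10 metres).
P(N ≤ 6) = Σ_{j=0}^{6} e^(−μ) μ^j/j! ≈ 0.7474.

0.7474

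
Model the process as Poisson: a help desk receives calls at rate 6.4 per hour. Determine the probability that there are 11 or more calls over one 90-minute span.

0.3671

Over the interval, μ = 6.4 × 1.5 = 9.6 (a 90-minute span = 1.5 hours).
P(N ≥ 11) = 1 − P(N ≤ 10) = 1 − Σ_{j=0}^{10} e^(−μ) μ^j/j! ≈ 0.3671.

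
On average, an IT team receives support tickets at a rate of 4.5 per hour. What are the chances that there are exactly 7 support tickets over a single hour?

With mean μ = 4.5 per hour,
P(N = 7) = e^(−μ) μ^7/7! = e^(−4.5) · 4.5^7/5040 ≈ 0.0824.

0.0824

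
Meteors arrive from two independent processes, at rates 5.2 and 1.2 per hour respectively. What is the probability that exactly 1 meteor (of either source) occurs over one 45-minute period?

0.0395

Independent Poisson processes superpose: combined rate λ = 5.2 + 1.2 = 6.4 per hour.
Over the interval, μ = 6.4 × 0.75 = 4.8 (a 45-minute period = 0.75 hours).
P(N = 1) = e^(−4.8) · 4.8^1/1! ≈ 0.0395.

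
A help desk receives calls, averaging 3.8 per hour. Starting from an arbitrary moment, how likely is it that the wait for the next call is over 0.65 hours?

The wait for the next event is exponential with rate λ = 3.8 per hour.
P(T > 0.65) = e^(−λt) = e^(−3.8 × 0.65) = e^(−2.47) ≈ 0.0846.

0.0846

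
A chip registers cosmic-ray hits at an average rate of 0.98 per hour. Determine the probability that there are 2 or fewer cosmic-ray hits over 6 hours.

0.0675

Over the interval, μ = 0.98 × 6 = 5.88 (6 hours).
P(N ≤ 2) = Σ_{j=0}^{2} e^(−μ) μ^j/j! ≈ 0.0675.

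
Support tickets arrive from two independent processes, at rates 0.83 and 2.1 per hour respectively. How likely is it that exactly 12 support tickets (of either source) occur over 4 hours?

Independent Poisson processes superpose: combined rate λ = 0.83 + 2.1 = 2.93 per hour.
Over the interval, μ = 2.93 × 4 = 11.72 (4 hours).
P(N = 12) = e^(−11.72) · 11.72^12/12! ≈ 0.1140.

0.1140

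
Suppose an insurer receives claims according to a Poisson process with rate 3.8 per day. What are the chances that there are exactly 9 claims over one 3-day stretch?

0.1003

Over the interval, μ = 3.8 × 3 = 11.4 (a 3-day stretch = 3 days).
P(N = 9) = e^(−μ) μ^9/9! = e^(−11.4) · 11.4^9/362880 ≈ 0.1003.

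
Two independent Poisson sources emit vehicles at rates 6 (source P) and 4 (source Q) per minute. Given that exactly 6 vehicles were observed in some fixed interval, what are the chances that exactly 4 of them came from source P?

0.3110

Given the total, each event is independently from source P with probability p = λ_P/(λ_P+λ_Q) = 6/10 = 0.6000.
So K ~ Binomial(6, 6/10): P(K = 4) = C(6,4) · (6/10)^4 · (4/10)^2 ≈ 0.3110.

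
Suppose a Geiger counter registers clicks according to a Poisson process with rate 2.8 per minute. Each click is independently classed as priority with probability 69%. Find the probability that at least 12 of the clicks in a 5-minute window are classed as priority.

Thinning: the clicks that are classed as priority themselves form a Poisson process with rate 0.69 × 2.8 = 1.932 per minute.
Over the interval, μ = 1.932 × 5 = 9.66 (a 5-minute window = 5 minutes).
P(N ≥ 12) = 1 − P(N ≤ 11) ≈ 0.2653.

0.2653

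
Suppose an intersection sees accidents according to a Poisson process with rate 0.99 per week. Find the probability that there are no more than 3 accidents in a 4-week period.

Over the interval, μ = 0.99 × 4 = 3.96 (a 4-week period = 4 weeks).
P(N ≤ 3) = Σ_{j=0}^{3} e^(−μ) μ^j/j! ≈ 0.4413.

0.4413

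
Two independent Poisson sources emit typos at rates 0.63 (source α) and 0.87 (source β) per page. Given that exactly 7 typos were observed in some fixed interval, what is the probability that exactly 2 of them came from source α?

Given the total, each event is independently from source α with probability p = λ_α/(λ_α+λ_β) = 0.63/1.5 = 0.4200.
So K ~ Binomial(7, 0.63/1.5): P(K = 2) = C(7,2) · (0.63/1.5)^2 · (0.87/1.5)^5 ≈ 0.2431.

0.2431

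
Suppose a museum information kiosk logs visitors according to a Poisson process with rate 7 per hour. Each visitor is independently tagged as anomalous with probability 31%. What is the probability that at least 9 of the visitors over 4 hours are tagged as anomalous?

0.5015

Thinning: the visitors that are tagged as anomalous themselves form a Poisson process with rate 0.31 × 7 = 2.17 per hour.
Over the interval, μ = 2.17 × 4 = 8.68 (4 hours).
P(N ≥ 9) = 1 − P(N ≤ 8) ≈ 0.5015.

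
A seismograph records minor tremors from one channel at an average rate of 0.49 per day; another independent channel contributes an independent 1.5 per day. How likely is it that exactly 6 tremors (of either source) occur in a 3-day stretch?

Independent Poisson processes superpose: combined rate λ = 0.49 + 1.5 = 1.99 per day.
Over the interval, μ = 1.99 × 3 = 5.97 (a 3-day stretch = 3 days).
P(N = 6) = e^(−5.97) · 5.97^6/6! ≈ 0.1606.

0.1606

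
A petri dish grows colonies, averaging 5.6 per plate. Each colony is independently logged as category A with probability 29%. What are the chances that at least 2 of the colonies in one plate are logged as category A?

0.4828

Thinning: the colonies that are logged as category A themselves form a Poisson process with rate 0.29 × 5.6 = 1.624 per plate.
So μ = 1.624.
P(N ≥ 2) = 1 − P(N ≤ 1) ≈ 0.4828.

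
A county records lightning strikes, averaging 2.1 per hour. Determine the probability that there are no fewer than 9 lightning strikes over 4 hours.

Over the interval, μ = 2.1 × 4 = 8.4 (4 hours).
P(N ≥ 9) = 1 − P(N ≤ 8) = 1 − Σ_{j=0}^{8} e^(−μ) μ^j/j! ≈ 0.4631.

0.4631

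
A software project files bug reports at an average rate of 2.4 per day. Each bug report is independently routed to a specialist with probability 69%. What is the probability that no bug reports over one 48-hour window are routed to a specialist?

0.0364

Thinning: the bug reports that are routed to a specialist themselves form a Poisson process with rate 0.69 × 2.4 = 1.656 per day.
Over the interval, μ = 1.656 × 2 = 3.312 (a 48-hour window = 2 days).
P(N = 0) = e^(−3.312) · 3.312^0/0! ≈ 0.0364.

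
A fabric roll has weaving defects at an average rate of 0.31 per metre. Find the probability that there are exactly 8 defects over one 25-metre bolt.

0.1390

Over the interval, μ = 0.31 × 25 = 7.75 (a 25-metre bolt = 25 metres).
P(N = 8) = e^(−μ) μ^8/8! = e^(−7.75) · 7.75^8/40320 ≈ 0.1390.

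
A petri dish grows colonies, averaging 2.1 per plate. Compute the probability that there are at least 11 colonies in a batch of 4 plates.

0.2257

Over the interval, μ = 2.1 × 4 = 8.4 (a batch of 4 plates = 4 plates).
P(N ≥ 11) = 1 − P(N ≤ 10) = 1 − Σ_{j=0}^{10} e^(−μ) μ^j/j! ≈ 0.2257.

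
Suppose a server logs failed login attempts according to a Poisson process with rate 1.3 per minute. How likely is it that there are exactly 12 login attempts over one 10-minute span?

0.1099

Over the interval, μ = 1.3 × 10 = 13 (a 10-minute span = 10 minutes).
P(N = 12) = e^(−μ) μ^12/12! = e^(−13) · 13^12/479001600 ≈ 0.1099.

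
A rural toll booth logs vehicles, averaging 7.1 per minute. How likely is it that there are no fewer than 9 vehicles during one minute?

With mean μ = 7.1 per minute,
P(N ≥ 9) = 1 − P(N ≤ 8) = 1 − Σ_{j=0}^{8} e^(−μ) μ^j/j! ≈ 0.2840.

0.2840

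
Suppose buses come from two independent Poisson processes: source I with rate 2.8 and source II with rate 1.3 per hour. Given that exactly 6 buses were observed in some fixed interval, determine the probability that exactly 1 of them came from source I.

Given the total, each event is independently from source I with probability p = λ_I/(λ_I+λ_II) = 2.8/4.1 ≈ 0.6829.
So K ~ Binomial(6, 2.8/4.1): P(K = 1) = C(6,1) · (2.8/4.1)^1 · (1.3/4.1)^5 ≈ 0.0131.

0.0131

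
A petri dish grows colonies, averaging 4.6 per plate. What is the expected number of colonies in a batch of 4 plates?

18.4

E[N] = λt = 4.6 × 4 = 18.4 (a batch of 4 plates = 4 plates).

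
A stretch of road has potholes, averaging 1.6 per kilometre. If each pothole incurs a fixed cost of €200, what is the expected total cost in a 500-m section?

€160

E[N] = 1.6 × 0.5 = 0.8 (a 500-m section = 0.5 kilometres); E[cost] = 0.8 × €200 = €160.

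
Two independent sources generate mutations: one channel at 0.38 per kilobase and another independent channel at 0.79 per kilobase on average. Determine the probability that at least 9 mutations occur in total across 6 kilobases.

0.2735

Independent Poisson processes superpose: combined rate λ = 0.38 + 0.79 = 1.17 per kilobase.
Over the interval, μ = 1.17 × 6 = 7.02 (6 kilobases).
P(N ≥ 9) = 1 − P(N ≤ 8) ≈ 0.2735.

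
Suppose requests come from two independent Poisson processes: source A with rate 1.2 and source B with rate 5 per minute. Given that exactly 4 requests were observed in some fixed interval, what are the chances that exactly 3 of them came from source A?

0.0234

Given the total, each event is independently from source A with probability p = λ_A/(λ_A+λ_B) = 1.2/6.2 ≈ 0.1935.
So K ~ Binomial(4, 1.2/6.2): P(K = 3) = C(4,3) · (1.2/6.2)^3 · (5/6.2)^1 ≈ 0.0234.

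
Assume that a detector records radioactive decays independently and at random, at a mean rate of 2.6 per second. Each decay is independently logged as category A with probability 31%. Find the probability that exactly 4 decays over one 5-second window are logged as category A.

0.1953

Thinning: the decays that are logged as category A themselves form a Poisson process with rate 0.31 × 2.6 = 0.806 per second.
Over the interval, μ = 0.806 × 5 = 4.03 (a 5-second window = 5 seconds).
P(N = 4) = e^(−4.03) · 4.03^4/4! ≈ 0.1953.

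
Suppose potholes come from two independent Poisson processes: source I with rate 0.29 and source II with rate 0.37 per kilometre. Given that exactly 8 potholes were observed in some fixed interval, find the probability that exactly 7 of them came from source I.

0.0142

Given the total, each event is independently from source I with probability p = λ_I/(λ_I+λ_II) = 0.29/0.66 ≈ 0.4394.
So K ~ Binomial(8, 0.29/0.66): P(K = 7) = C(8,7) · (0.29/0.66)^7 · (0.37/0.66)^1 ≈ 0.0142.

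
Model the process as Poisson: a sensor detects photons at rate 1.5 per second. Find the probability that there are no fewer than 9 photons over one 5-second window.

0.3380

Over the interval, μ = 1.5 × 5 = 7.5 (a 5-second window = 5 seconds).
P(N ≥ 9) = 1 − P(N ≤ 8) = 1 − Σ_{j=0}^{8} e^(−μ) μ^j/j! ≈ 0.3380.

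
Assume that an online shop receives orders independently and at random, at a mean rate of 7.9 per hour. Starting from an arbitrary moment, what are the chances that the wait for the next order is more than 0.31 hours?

0.0864

The wait for the next event is exponential with rate λ = 7.9 per hour.
P(T > 0.31) = e^(−λt) = e^(−7.9 × 0.31) = e^(−2.449) ≈ 0.0864.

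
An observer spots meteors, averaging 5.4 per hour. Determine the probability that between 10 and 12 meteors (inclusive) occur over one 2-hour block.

0.3478

Over the interval, μ = 5.4 × 2 = 10.8 (a 2-hour block = 2 hours).
P(10 ≤ N ≤ 12) = Σ_{j=10}^{12} e^(−10.8) · 10.8^j/j! ≈ 0.3478.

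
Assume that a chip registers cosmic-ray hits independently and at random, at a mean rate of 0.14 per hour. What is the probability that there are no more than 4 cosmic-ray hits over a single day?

Over the interval, μ = 0.14 × 24 = 3.36 (a day = 24 hours).
P(N ≤ 4) = Σ_{j=0}^{4} e^(−μ) μ^j/j! ≈ 0.7516.

0.7516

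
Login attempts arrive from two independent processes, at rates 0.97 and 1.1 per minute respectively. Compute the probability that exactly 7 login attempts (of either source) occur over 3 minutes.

0.1420

Independent Poisson processes superpose: combined rate λ = 0.97 + 1.1 = 2.07 per minute.
Over the interval, μ = 2.07 × 3 = 6.21 (3 minutes).
P(N = 7) = e^(−6.21) · 6.21^7/7! ≈ 0.1420.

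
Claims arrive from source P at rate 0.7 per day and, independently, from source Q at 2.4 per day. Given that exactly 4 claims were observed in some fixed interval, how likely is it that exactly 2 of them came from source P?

Given the total, each event is independently from source P with probability p = λ_P/(λ_P+λ_Q) = 0.7/3.1 ≈ 0.2258.
So K ~ Binomial(4, 0.7/3.1): P(K = 2) = C(4,2) · (0.7/3.1)^2 · (2.4/3.1)^2 ≈ 0.1834.

0.1834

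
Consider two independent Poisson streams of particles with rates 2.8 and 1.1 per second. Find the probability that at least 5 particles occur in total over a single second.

Independent Poisson processes superpose: combined rate λ = 2.8 + 1.1 = 3.9 per second.
So μ = 3.9.
P(N ≥ 5) = 1 − P(N ≤ 4) ≈ 0.3516.

0.3516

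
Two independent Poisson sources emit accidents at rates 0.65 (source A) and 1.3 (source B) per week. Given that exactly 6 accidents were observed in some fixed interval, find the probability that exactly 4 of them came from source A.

Given the total, each event is independently from source A with probability p = λ_A/(λ_A+λ_B) = 0.65/1.95 ≈ 0.3333.
So K ~ Binomial(6, 0.65/1.95): P(K = 4) = C(6,4) · (0.65/1.95)^4 · (1.3/1.95)^2 ≈ 0.0823.

0.0823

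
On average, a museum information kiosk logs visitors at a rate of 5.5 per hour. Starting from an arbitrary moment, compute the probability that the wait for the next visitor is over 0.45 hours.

0.0842

The wait for the next event is exponential with rate λ = 5.5 per hour.
P(T > 0.45) = e^(−λt) = e^(−5.5 × 0.45) = e^(−2.475) ≈ 0.0842.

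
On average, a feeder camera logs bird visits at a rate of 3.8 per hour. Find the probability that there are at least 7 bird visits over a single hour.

0.0909

With mean μ = 3.8 per hour,
P(N ≥ 7) = 1 − P(N ≤ 6) = 1 − Σ_{j=0}^{6} e^(−μ) μ^j/j! ≈ 0.0909.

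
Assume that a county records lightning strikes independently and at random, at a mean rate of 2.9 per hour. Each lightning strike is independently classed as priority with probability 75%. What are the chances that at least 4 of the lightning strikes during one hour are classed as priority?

Thinning: the lightning strikes that are classed as priority themselves form a Poisson process with rate 0.75 × 2.9 = 2.175 per hour.
So μ = 2.175.
P(N ≥ 4) = 1 − P(N ≤ 3) ≈ 0.1758.

0.1758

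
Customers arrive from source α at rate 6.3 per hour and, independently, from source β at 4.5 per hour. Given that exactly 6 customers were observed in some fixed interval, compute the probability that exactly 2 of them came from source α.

Given the total, each event is independently from source α with probability p = λ_α/(λ_α+λ_β) = 6.3/10.8 ≈ 0.5833.
So K ~ Binomial(6, 6.3/10.8): P(K = 2) = C(6,2) · (6.3/10.8)^2 · (4.5/10.8)^4 ≈ 0.1538.

0.1538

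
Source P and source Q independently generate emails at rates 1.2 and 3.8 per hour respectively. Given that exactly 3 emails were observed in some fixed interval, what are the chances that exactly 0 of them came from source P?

Given the total, each event is independently from source P with probability p = λ_P/(λ_P+λ_Q) = 1.2/5 = 0.2400.
So K ~ Binomial(3, 1.2/5): P(K = 0) = C(3,0) · (1.2/5)^0 · (3.8/5)^3 ≈ 0.4390.

0.4390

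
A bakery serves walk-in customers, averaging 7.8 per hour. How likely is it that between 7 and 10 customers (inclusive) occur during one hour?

With mean μ = 7.8 per hour,
P(7 ≤ N ≤ 10) = Σ_{j=7}^{10} e^(−7.8) · 7.8^j/j! ≈ 0.4968.

0.4968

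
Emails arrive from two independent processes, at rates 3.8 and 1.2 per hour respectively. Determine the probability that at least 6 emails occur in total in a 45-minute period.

0.1771

Independent Poisson processes superpose: combined rate λ = 3.8 + 1.2 = 5 per hour.
Over the interval, μ = 5 × 0.75 = 3.75 (a 45-minute period = 0.75 hours).
P(N ≥ 6) = 1 − P(N ≤ 5) ≈ 0.1771.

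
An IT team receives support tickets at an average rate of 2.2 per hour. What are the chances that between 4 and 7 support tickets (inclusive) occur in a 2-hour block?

0.5620

Over the interval, μ = 2.2 × 2 = 4.4 (a 2-hour block = 2 hours).
P(4 ≤ N ≤ 7) = Σ_{j=4}^{7} e^(−4.4) · 4.4^j/j! ≈ 0.5620.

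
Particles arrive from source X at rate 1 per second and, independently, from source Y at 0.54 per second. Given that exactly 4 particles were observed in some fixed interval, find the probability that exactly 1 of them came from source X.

Given the total, each event is independently from source X with probability p = λ_X/(λ_X+λ_Y) = 1/1.54 ≈ 0.6494.
So K ~ Binomial(4, 1/1.54): P(K = 1) = C(4,1) · (1/1.54)^1 · (0.54/1.54)^3 ≈ 0.1120.

0.1120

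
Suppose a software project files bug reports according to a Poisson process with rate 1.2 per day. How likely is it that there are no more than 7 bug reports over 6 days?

0.5689

Over the interval, μ = 1.2 × 6 = 7.2 (6 days).
P(N ≤ 7) = Σ_{j=0}^{7} e^(−μ) μ^j/j! ≈ 0.5689.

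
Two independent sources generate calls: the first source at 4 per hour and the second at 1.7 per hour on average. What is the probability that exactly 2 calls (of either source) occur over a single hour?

Independent Poisson processes superpose: combined rate λ = 4 + 1.7 = 5.7 per hour.
So μ = 5.7.
P(N = 2) = e^(−5.7) · 5.7^2/2! ≈ 0.0544.

0.0544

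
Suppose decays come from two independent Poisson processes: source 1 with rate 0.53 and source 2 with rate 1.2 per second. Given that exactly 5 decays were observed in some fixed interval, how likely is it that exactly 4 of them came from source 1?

Given the total, each event is independently from source 1 with probability p = λ_1/(λ_1+λ_2) = 0.53/1.73 ≈ 0.3064.
So K ~ Binomial(5, 0.53/1.73): P(K = 4) = C(5,4) · (0.53/1.73)^4 · (1.2/1.73)^1 ≈ 0.0306.

0.0306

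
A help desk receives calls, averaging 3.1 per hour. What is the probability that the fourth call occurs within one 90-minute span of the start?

0.6824

Over the interval, μ = 3.1 × 1.5 = 4.65 (a 90-minute span = 1.5 hours).
The fourth arrival falls in the interval iff at least 4 events occur there: P(S_4 ≤ t) = P(N ≥ 4) = 1 − P(N ≤ 3) ≈ 0.6824.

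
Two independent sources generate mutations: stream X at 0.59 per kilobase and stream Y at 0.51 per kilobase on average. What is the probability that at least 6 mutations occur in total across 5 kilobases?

0.4711

Independent Poisson processes superpose: combined rate λ = 0.59 + 0.51 = 1.1 per kilobase.
Over the interval, μ = 1.1 × 5 = 5.5 (5 kilobases).
P(N ≥ 6) = 1 − P(N ≤ 5) ≈ 0.4711.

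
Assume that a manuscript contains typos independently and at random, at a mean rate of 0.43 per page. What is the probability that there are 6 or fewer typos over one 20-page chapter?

Over the interval, μ = 0.43 × 20 = 8.6 (a 20-page chapter = 20 pages).
P(N ≤ 6) = Σ_{j=0}^{6} e^(−μ) μ^j/j! ≈ 0.2457.

0.2457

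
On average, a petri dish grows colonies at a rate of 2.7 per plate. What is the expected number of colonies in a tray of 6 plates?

16.2

E[N] = λt = 2.7 × 6 = 16.2 (a tray of 6 plates = 6 plates).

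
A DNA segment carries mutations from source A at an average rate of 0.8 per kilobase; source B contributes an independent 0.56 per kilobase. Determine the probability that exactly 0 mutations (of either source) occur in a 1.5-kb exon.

Independent Poisson processes superpose: combined rate λ = 0.8 + 0.56 = 1.36 per kilobase.
Over the interval, μ = 1.36 × 1.5 = 2.04 (a 1.5-kb exon = 1.5 kilobases).
P(N = 0) = e^(−2.04) · 2.04^0/0! ≈ 0.1300.

0.1300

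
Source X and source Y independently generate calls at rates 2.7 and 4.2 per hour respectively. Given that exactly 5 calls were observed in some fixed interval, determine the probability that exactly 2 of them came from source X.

0.3453

Given the total, each event is independently from source X with probability p = λ_X/(λ_X+λ_Y) = 2.7/6.9 ≈ 0.3913.
So K ~ Binomial(5, 2.7/6.9): P(K = 2) = C(5,2) · (2.7/6.9)^2 · (4.2/6.9)^3 ≈ 0.3453.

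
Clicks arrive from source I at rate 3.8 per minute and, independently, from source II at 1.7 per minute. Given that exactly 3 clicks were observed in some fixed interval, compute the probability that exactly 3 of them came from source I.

0.3298

Given the total, each event is independently from source I with probability p = λ_I/(λ_I+λ_II) = 3.8/5.5 ≈ 0.6909.
So K ~ Binomial(3, 3.8/5.5): P(K = 3) = C(3,3) · (3.8/5.5)^3 · (1.7/5.5)^0 ≈ 0.3298.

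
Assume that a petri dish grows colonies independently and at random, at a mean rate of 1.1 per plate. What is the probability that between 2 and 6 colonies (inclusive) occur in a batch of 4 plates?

0.7773

Over the interval, μ = 1.1 × 4 = 4.4 (a batch of 4 plates = 4 plates).
P(2 ≤ N ≤ 6) = Σ_{j=2}^{6} e^(−4.4) · 4.4^j/j! ≈ 0.7773.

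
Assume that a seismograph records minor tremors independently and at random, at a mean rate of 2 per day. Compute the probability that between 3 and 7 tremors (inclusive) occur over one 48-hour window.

Over the interval, μ = 2 × 2 = 4 (a 48-hour window = 2 days).
P(3 ≤ N ≤ 7) = Σ_{j=3}^{7} e^(−4) · 4^j/j! ≈ 0.7108.

0.7108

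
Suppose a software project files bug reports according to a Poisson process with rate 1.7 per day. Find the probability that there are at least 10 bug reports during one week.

0.7488

Over the interval, μ = 1.7 × 7 = 11.9 (a week = 7 days).
P(N ≥ 10) = 1 − P(N ≤ 9) = 1 − Σ_{j=0}^{9} e^(−μ) μ^j/j! ≈ 0.7488.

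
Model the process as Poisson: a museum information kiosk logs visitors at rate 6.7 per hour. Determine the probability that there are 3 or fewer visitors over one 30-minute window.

0.5693

Over the interval, μ = 6.7 × 0.5 = 3.35 (a 30-minute window = 0.5 hours).
P(N ≤ 3) = Σ_{j=0}^{3} e^(−μ) μ^j/j! ≈ 0.5693.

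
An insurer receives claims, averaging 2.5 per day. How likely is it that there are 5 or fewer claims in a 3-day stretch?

Over the interval, μ = 2.5 × 3 = 7.5 (a 3-day stretch = 3 days).
P(N ≤ 5) = Σ_{j=0}^{5} e^(−μ) μ^j/j! ≈ 0.2414.

0.2414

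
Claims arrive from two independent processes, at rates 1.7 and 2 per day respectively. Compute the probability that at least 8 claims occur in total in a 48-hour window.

Independent Poisson processes superpose: combined rate λ = 1.7 + 2 = 3.7 per day.
Over the interval, μ = 3.7 × 2 = 7.4 (a 48-hour window = 2 days).
P(N ≥ 8) = 1 − P(N ≤ 7) ≈ 0.4607.

0.4607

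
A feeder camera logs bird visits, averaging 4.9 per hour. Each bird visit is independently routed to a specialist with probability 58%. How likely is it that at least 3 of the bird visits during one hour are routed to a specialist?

0.5405

Thinning: the bird visits that are routed to a specialist themselves form a Poisson process with rate 0.58 × 4.9 = 2.842 per hour.
So μ = 2.842.
P(N ≥ 3) = 1 − P(N ≤ 2) ≈ 0.5405.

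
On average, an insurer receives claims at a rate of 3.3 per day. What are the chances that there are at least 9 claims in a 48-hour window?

0.2204

Over the interval, μ = 3.3 × 2 = 6.6 (a 48-hour window = 2 days).
P(N ≥ 9) = 1 − P(N ≤ 8) = 1 − Σ_{j=0}^{8} e^(−μ) μ^j/j! ≈ 0.2204.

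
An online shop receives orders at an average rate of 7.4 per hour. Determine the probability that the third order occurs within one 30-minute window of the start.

Over the interval, μ = 7.4 × 0.5 = 3.7 (a 30-minute window = 0.5 hours).
The third arrival falls in the interval iff at least 3 events occur there: P(S_3 ≤ t) = P(N ≥ 3) = 1 − P(N ≤ 2) ≈ 0.7146.

0.7146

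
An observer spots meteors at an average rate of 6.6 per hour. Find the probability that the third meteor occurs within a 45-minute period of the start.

Over the interval, μ = 6.6 × 0.75 = 4.95 (a 45-minute period = 0.75 hours).
The third arrival falls in the interval iff at least 3 events occur there: P(S_3 ≤ t) = P(N ≥ 3) = 1 − P(N ≤ 2) ≈ 0.8711.

0.8711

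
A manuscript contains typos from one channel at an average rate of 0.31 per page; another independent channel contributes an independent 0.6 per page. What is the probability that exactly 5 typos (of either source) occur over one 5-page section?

Independent Poisson processes superpose: combined rate λ = 0.31 + 0.6 = 0.91 per page.
Over the interval, μ = 0.91 × 5 = 4.55 (a 5-page section = 5 pages).
P(N = 5) = e^(−4.55) · 4.55^5/5! ≈ 0.1717.

0.1717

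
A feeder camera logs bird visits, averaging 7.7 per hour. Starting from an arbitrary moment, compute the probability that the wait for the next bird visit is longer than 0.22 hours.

0.1838

The wait for the next event is exponential with rate λ = 7.7 per hour.
P(T > 0.22) = e^(−λt) = e^(−7.7 × 0.22) = e^(−1.694) ≈ 0.1838.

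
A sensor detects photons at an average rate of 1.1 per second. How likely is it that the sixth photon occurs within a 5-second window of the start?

Over the interval, μ = 1.1 × 5 = 5.5 (a 5-second window = 5 seconds).
The sixth arrival falls in the interval iff at least 6 events occur there: P(S_6 ≤ t) = P(N ≥ 6) = 1 − P(N ≤ 5) ≈ 0.4711.

0.4711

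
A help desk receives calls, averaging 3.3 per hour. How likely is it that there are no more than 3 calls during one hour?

0.5803

With mean μ = 3.3 per hour,
P(N ≤ 3) = Σ_{j=0}^{3} e^(−μ) μ^j/j! ≈ 0.5803.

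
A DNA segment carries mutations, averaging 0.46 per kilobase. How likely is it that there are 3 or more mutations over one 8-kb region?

Over the interval, μ = 0.46 × 8 = 3.68 (an 8-kb region = 8 kilobases).
P(N ≥ 3) = 1 − P(N ≤ 2) = 1 − Σ_{j=0}^{2} e^(−μ) μ^j/j! ≈ 0.7112.

0.7112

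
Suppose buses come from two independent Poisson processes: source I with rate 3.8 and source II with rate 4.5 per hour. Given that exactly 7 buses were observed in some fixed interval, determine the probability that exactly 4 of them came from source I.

Given the total, each event is independently from source I with probability p = λ_I/(λ_I+λ_II) = 3.8/8.3 ≈ 0.4578.
So K ~ Binomial(7, 3.8/8.3): P(K = 4) = C(7,4) · (3.8/8.3)^4 · (4.5/8.3)^3 ≈ 0.2451.

0.2451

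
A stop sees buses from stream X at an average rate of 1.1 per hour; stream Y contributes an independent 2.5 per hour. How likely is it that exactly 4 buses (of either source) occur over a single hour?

Independent Poisson processes superpose: combined rate λ = 1.1 + 2.5 = 3.6 per hour.
So μ = 3.6.
P(N = 4) = e^(−3.6) · 3.6^4/4! ≈ 0.1912.

0.1912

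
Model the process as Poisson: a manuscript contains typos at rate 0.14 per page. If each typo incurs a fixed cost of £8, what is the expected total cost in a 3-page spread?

E[N] = 0.14 × 3 = 0.42 (a 3-page spread = 3 pages); E[cost] = 0.42 × £8 = £3.36.

£3.36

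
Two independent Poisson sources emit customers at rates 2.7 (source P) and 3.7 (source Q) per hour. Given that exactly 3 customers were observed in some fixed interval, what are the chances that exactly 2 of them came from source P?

0.3087

Given the total, each event is independently from source P with probability p = λ_P/(λ_P+λ_Q) = 2.7/6.4 ≈ 0.4219.
So K ~ Binomial(3, 2.7/6.4): P(K = 2) = C(3,2) · (2.7/6.4)^2 · (3.7/6.4)^1 ≈ 0.3087.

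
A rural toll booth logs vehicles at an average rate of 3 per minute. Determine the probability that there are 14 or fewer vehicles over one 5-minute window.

Over the interval, μ = 3 × 5 = 15 (a 5-minute window = 5 minutes).
P(N ≤ 14) = Σ_{j=0}^{14} e^(−μ) μ^j/j! ≈ 0.4657.

0.4657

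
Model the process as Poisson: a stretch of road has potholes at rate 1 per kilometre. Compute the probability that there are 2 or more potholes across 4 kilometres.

Over the interval, μ = 1 × 4 = 4 (4 kilometres).
P(N ≥ 2) = 1 − P(N ≤ 1) = 1 − Σ_{j=0}^{1} e^(−μ) μ^j/j! ≈ 0.9084.

0.9084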